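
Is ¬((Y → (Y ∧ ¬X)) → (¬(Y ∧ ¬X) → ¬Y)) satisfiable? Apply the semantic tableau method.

Initial set: {T ¬((Y → (Y ∧ ¬X)) → (¬(Y ∧ ¬X) → ¬Y))}.
T ¬((Y → (Y ∧ ¬X)) → (¬(Y ∧ ¬X) → ¬Y)): α-rule — add T (Y → (Y ∧ ¬X)), F (¬(Y ∧ ¬X) → ¬Y).
F (¬(Y ∧ ¬X) → ¬Y): α-rule — add T ¬(Y ∧ ¬X), F ¬Y.
T (Y → (Y ∧ ¬X)): β-rule — branch into F Y  //  T (Y ∧ ¬X).
  branch 1 (add F Y):
    × closes — contains both Y and ¬Y.
  branch 2 (add T (Y ∧ ¬X)):
    T (Y ∧ ¬X): α-rule — add T Y, T ¬X.
    T ¬(Y ∧ ¬X): β-rule — branch into F Y  //  F ¬X.
      branch 2.1 (add F Y):
        × closes — contains both Y and ¬Y.
      branch 2.2 (add F ¬X):
        × closes — contains both X and ¬X.
All 3 branches close.
Every branch closed; the formula is unsatisfiable.

Unsatisfiable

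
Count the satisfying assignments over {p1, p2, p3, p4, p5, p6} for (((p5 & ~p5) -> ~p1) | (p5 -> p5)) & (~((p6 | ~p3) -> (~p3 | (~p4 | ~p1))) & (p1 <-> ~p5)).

2

Initial set: {T ((((p5 & ~p5) -> ~p1) | (p5 -> p5)) & (~((p6 | ~p3) -> (~p3 | (~p4 | ~p1))) & (p1 <-> ~p5)))}.
T ((((p5 & ~p5) -> ~p1) | (p5 -> p5)) & (~((p6 | ~p3) -> (~p3 | (~p4 | ~p1))) & (p1 <-> ~p5))): α-rule — add T (((p5 & ~p5) -> ~p1) | (p5 -> p5)), T (~((p6 | ~p3) -> (~p3 | (~p4 | ~p1))) & (p1 <-> ~p5)).
T (~((p6 | ~p3) -> (~p3 | (~p4 | ~p1))) & (p1 <-> ~p5)): α-rule — add T ~((p6 | ~p3) -> (~p3 | (~p4 | ~p1))), T (p1 <-> ~p5).
T ~((p6 | ~p3) -> (~p3 | (~p4 | ~p1))): α-rule — add T (p6 | ~p3), F (~p3 | (~p4 | ~p1)).
F (~p3 | (~p4 | ~p1)): α-rule — add F ~p3, F (~p4 | ~p1).
F (~p4 | ~p1): α-rule — add F ~p4, F ~p1.
T (((p5 & ~p5) -> ~p1) | (p5 -> p5)): β-rule — branch into T ((p5 & ~p5) -> ~p1)  //  T (p5 -> p5).
  branch 1 (add T ((p5 & ~p5) -> ~p1)):
    T (p1 <-> ~p5): β-rule — branch into T p1, T ~p5  //  F p1, F ~p5.
      branch 1.1 (add T p1, T ~p5):
        T (p6 | ~p3): β-rule — branch into T p6  //  T ~p3.
          branch 1.1.1 (add T p6):
            T ((p5 & ~p5) -> ~p1): β-rule — branch into F (p5 & ~p5)  //  T ~p1.
              branch 1.1.1.1 (add F (p5 & ~p5)):
                F (p5 & ~p5): β-rule — branch into F p5  //  F ~p5.
                  branch 1.1.1.1.1 (add F p5):
                    ○ open, literals {p1=1, p3=1, p4=1, p5=0, p6=1}.
                  branch 1.1.1.1.2 (add F ~p5):
                    × closes — contains both p5 and ~p5.
              branch 1.1.1.2 (add T ~p1):
                × closes — contains both p1 and ~p1.
          branch 1.1.2 (add T ~p3):
            × closes — contains both p3 and ~p3.
      branch 1.2 (add F p1, F ~p5):
        × closes — contains both p1 and ~p1.
  branch 2 (add T (p5 -> p5)):
    T (p1 <-> ~p5): β-rule — branch into T p1, T ~p5  //  F p1, F ~p5.
      branch 2.1 (add T p1, T ~p5):
        T (p6 | ~p3): β-rule — branch into T p6  //  T ~p3.
          branch 2.1.1 (add T p6):
            T (p5 -> p5): β-rule — branch into F p5  //  T p5.
              branch 2.1.1.1 (add F p5):
                ○ open, literals {p1=1, p3=1, p4=1, p5=0, p6=1}.
              branch 2.1.1.2 (add T p5):
                × closes — contains both p5 and ~p5.
          branch 2.1.2 (add T ~p3):
            × closes — contains both p3 and ~p3.
      branch 2.2 (add F p1, F ~p5):
        × closes — contains both p1 and ~p1.
7 branches closed, 2 open.
Each open branch fixes some atoms; the unmentioned ones are free. Counting distinct full assignments: branch {p1=1, p3=1, p4=1, p5=0, p6=1} (p2) contributes 2 new; branch {p1=1, p3=1, p4=1, p5=0, p6=1} (p2) contributes 0 new. Total: 2.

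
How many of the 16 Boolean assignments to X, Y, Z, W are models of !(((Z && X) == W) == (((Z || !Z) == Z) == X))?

8

Initial set: {T !(((Z && X) == W) == (((Z || !Z) == Z) == X))}.
T !(((Z && X) == W) == (((Z || !Z) == Z) == X)): β-rule — branch into T ((Z && X) == W), F (((Z || !Z) == Z) == X)  //  F ((Z && X) == W), T (((Z || !Z) == Z) == X).
  branch 1 (add T ((Z && X) == W), F (((Z || !Z) == Z) == X)):
    T ((Z && X) == W): β-rule — branch into T (Z && X), T W  //  F (Z && X), F W.
      branch 1.1 (add T (Z && X), T W):
        T (Z && X): α-rule — add T Z, T X.
        F (((Z || !Z) == Z) == X): β-rule — branch into T ((Z || !Z) == Z), F X  //  F ((Z || !Z) == Z), T X.
          branch 1.1.1 (add T ((Z || !Z) == Z), F X):
            × closes — contains both X and !X.
          branch 1.1.2 (add F ((Z || !Z) == Z), T X):
            F ((Z || !Z) == Z): β-rule — branch into T (Z || !Z), F Z  //  F (Z || !Z), T Z.
              branch 1.1.2.1 (add T (Z || !Z), F Z):
                × closes — contains both Z and !Z.
              branch 1.1.2.2 (add F (Z || !Z), T Z):
                F (Z || !Z): α-rule — add F Z, F !Z.
                × closes — contains both Z and !Z.
      branch 1.2 (add F (Z && X), F W):
        F (((Z || !Z) == Z) == X): β-rule — branch into T ((Z || !Z) == Z), F X  //  F ((Z || !Z) == Z), T X.
          branch 1.2.1 (add T ((Z || !Z) == Z), F X):
            F (Z && X): β-rule — branch into F Z  //  F X.
              branch 1.2.1.1 (add F Z):
                T ((Z || !Z) == Z): β-rule — branch into T (Z || !Z), T Z  //  F (Z || !Z), F Z.
                  branch 1.2.1.1.1 (add T (Z || !Z), T Z):
                    × closes — contains both Z and !Z.
                  branch 1.2.1.1.2 (add F (Z || !Z), F Z):
                    F (Z || !Z): α-rule — add F Z, F !Z.
                    × closes — contains both Z and !Z.
              branch 1.2.1.2 (add F X):
                T ((Z || !Z) == Z): β-rule — branch into T (Z || !Z), T Z  //  F (Z || !Z), F Z.
                  branch 1.2.1.2.1 (add T (Z || !Z), T Z):
                    T (Z || !Z): β-rule — branch into T Z  //  T !Z.
                      branch 1.2.1.2.1.1 (add T Z):
                        ○ open, literals {W=0, X=0, Z=1}.
                      branch 1.2.1.2.1.2 (add T !Z):
                        × closes — contains both Z and !Z.
                  branch 1.2.1.2.2 (add F (Z || !Z), F Z):
                    F (Z || !Z): α-rule — add F Z, F !Z.
                    × closes — contains both Z and !Z.
          branch 1.2.2 (add F ((Z || !Z) == Z), T X):
            F (Z && X): β-rule — branch into F Z  //  F X.
              branch 1.2.2.1 (add F Z):
                F ((Z || !Z) == Z): β-rule — branch into T (Z || !Z), F Z  //  F (Z || !Z), T Z.
                  branch 1.2.2.1.1 (add T (Z || !Z), F Z):
                    T (Z || !Z): β-rule — branch into T Z  //  T !Z.
                      branch 1.2.2.1.1.1 (add T Z):
                        × closes — contains both Z and !Z.
                      branch 1.2.2.1.1.2 (add T !Z):
                        ○ open, literals {W=0, X=1, Z=0}.
                  branch 1.2.2.1.2 (add F (Z || !Z), T Z):
                    × closes — contains both Z and !Z.
              branch 1.2.2.2 (add F X):
                × closes — contains both X and !X.
  branch 2 (add F ((Z && X) == W), T (((Z || !Z) == Z) == X)):
    F ((Z && X) == W): β-rule — branch into T (Z && X), F W  //  F (Z && X), T W.
      branch 2.1 (add T (Z && X), F W):
        T (Z && X): α-rule — add T Z, T X.
        T (((Z || !Z) == Z) == X): β-rule — branch into T ((Z || !Z) == Z), T X  //  F ((Z || !Z) == Z), F X.
          branch 2.1.1 (add T ((Z || !Z) == Z), T X):
            T ((Z || !Z) == Z): β-rule — branch into T (Z || !Z), T Z  //  F (Z || !Z), F Z.
              branch 2.1.1.1 (add T (Z || !Z), T Z):
                T (Z || !Z): β-rule — branch into T Z  //  T !Z.
                  branch 2.1.1.1.1 (add T Z):
                    ○ open, literals {W=0, X=1, Z=1}.
                  branch 2.1.1.1.2 (add T !Z):
                    × closes — contains both Z and !Z.
              branch 2.1.1.2 (add F (Z || !Z), F Z):
                × closes — contains both Z and !Z.
          branch 2.1.2 (add F ((Z || !Z) == Z), F X):
            × closes — contains both X and !X.
      branch 2.2 (add F (Z && X), T W):
        T (((Z || !Z) == Z) == X): β-rule — branch into T ((Z || !Z) == Z), T X  //  F ((Z || !Z) == Z), F X.
          branch 2.2.1 (add T ((Z || !Z) == Z), T X):
            F (Z && X): β-rule — branch into F Z  //  F X.
              branch 2.2.1.1 (add F Z):
                T ((Z || !Z) == Z): β-rule — branch into T (Z || !Z), T Z  //  F (Z || !Z), F Z.
                  branch 2.2.1.1.1 (add T (Z || !Z), T Z):
                    × closes — contains both Z and !Z.
                  branch 2.2.1.1.2 (add F (Z || !Z), F Z):
                    F (Z || !Z): α-rule — add F Z, F !Z.
                    × closes — contains both Z and !Z.
              branch 2.2.1.2 (add F X):
                × closes — contains both X and !X.
          branch 2.2.2 (add F ((Z || !Z) == Z), F X):
            F (Z && X): β-rule — branch into F Z  //  F X.
              branch 2.2.2.1 (add F Z):
                F ((Z || !Z) == Z): β-rule — branch into T (Z || !Z), F Z  //  F (Z || !Z), T Z.
                  branch 2.2.2.1.1 (add T (Z || !Z), F Z):
                    T (Z || !Z): β-rule — branch into T Z  //  T !Z.
                      branch 2.2.2.1.1.1 (add T Z):
                        × closes — contains both Z and !Z.
                      branch 2.2.2.1.1.2 (add T !Z):
                        ○ open, literals {W=1, X=0, Z=0}.
                  branch 2.2.2.1.2 (add F (Z || !Z), T Z):
                    × closes — contains both Z and !Z.
              branch 2.2.2.2 (add F X):
                F ((Z || !Z) == Z): β-rule — branch into T (Z || !Z), F Z  //  F (Z || !Z), T Z.
                  branch 2.2.2.2.1 (add T (Z || !Z), F Z):
                    T (Z || !Z): β-rule — branch into T Z  //  T !Z.
                      branch 2.2.2.2.1.1 (add T Z):
                        × closes — contains both Z and !Z.
                      branch 2.2.2.2.1.2 (add T !Z):
                        ○ open, literals {W=1, X=0, Z=0}.
                  branch 2.2.2.2.2 (add F (Z || !Z), T Z):
                    F (Z || !Z): α-rule — add F Z, F !Z.
                    × closes — contains both Z and !Z.
20 branches closed, 5 open.
Each open branch fixes some atoms; the unmentioned ones are free. Counting distinct full assignments: branch {W=0, X=0, Z=1} (Y) contributes 2 new; branch {W=0, X=1, Z=0} (Y) contributes 2 new; branch {W=0, X=1, Z=1} (Y) contributes 2 new; branch {W=1, X=0, Z=0} (Y) contributes 2 new; branch {W=1, X=0, Z=0} (Y) contributes 0 new. Total: 8.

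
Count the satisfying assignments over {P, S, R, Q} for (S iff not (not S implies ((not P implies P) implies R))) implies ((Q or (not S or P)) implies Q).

Initial set: {((S iff not (not S implies ((not P implies P) implies R))) implies ((Q or (not S or P)) implies Q))}.
((S iff not (not S implies ((not P implies P) implies R))) implies ((Q or (not S or P)) implies Q)): β-rule — branch into not (S iff not (not S implies ((not P implies P) implies R)))  //  ((Q or (not S or P)) implies Q).
  branch 1 (add not (S iff not (not S implies ((not P implies P) implies R)))):
    not (S iff not (not S implies ((not P implies P) implies R))): β-rule — branch into S, not not (not S implies ((not P implies P) implies R))  //  not S, not (not S implies ((not P implies P) implies R)).
      branch 1.1 (add S, not not (not S implies ((not P implies P) implies R))):
        not not (not S implies ((not P implies P) implies R)): β-rule — branch into not not S  //  ((not P implies P) implies R).
          branch 1.1.1 (add not not S):
            ○ open, literals {S=T}.
          branch 1.1.2 (add ((not P implies P) implies R)):
            ((not P implies P) implies R): β-rule — branch into not (not P implies P)  //  R.
              branch 1.1.2.1 (add not (not P implies P)):
                not (not P implies P): α-rule — add not P, not P.
                ○ open, literals {P=F, S=T}.
              branch 1.1.2.2 (add R):
                ○ open, literals {R=T, S=T}.
      branch 1.2 (add not S, not (not S implies ((not P implies P) implies R))):
        not (not S implies ((not P implies P) implies R)): α-rule — add not S, not ((not P implies P) implies R).
        not ((not P implies P) implies R): α-rule — add (not P implies P), not R.
        (not P implies P): β-rule — branch into not not P  //  P.
          branch 1.2.1 (add not not P):
            ○ open, literals {P=T, R=F, S=F}.
          branch 1.2.2 (add P):
            ○ open, literals {P=T, R=F, S=F}.
  branch 2 (add ((Q or (not S or P)) implies Q)):
    ((Q or (not S or P)) implies Q): β-rule — branch into not (Q or (not S or P))  //  Q.
      branch 2.1 (add not (Q or (not S or P))):
        not (Q or (not S or P)): α-rule — add not Q, not (not S or P).
        not (not S or P): α-rule — add not not S, not P.
        ○ open, literals {P=F, Q=F, S=T}.
      branch 2.2 (add Q):
        ○ open, literals {Q=T}.
0 branches closed, 7 open.
Each open branch fixes some atoms; the unmentioned ones are free. Counting distinct full assignments: branch {S=T} (P, R, Q) contributes 8 new; branch {P=F, S=T} (R, Q) contributes 0 new; branch {R=T, S=T} (P, Q) contributes 0 new; branch {P=T, R=F, S=F} (Q) contributes 2 new; branch {P=T, R=F, S=F} (Q) contributes 0 new; branch {P=F, Q=F, S=T} (R) contributes 0 new; branch {Q=T} (P, S, R) contributes 3 new. Total: 13.

13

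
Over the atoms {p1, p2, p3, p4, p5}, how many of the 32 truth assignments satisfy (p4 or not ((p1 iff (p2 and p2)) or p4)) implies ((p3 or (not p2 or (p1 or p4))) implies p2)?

20

Initial set: {T ((p4 or not ((p1 iff (p2 and p2)) or p4)) implies ((p3 or (not p2 or (p1 or p4))) implies p2))}.
T ((p4 or not ((p1 iff (p2 and p2)) or p4)) implies ((p3 or (not p2 or (p1 or p4))) implies p2)): β-rule — branch into F (p4 or not ((p1 iff (p2 and p2)) or p4))  //  T ((p3 or (not p2 or (p1 or p4))) implies p2).
  branch 1 (add F (p4 or not ((p1 iff (p2 and p2)) or p4))):
    F (p4 or not ((p1 iff (p2 and p2)) or p4)): α-rule — add F p4, F not ((p1 iff (p2 and p2)) or p4).
    F not ((p1 iff (p2 and p2)) or p4): β-rule — branch into T (p1 iff (p2 and p2))  //  T p4.
      branch 1.1 (add T (p1 iff (p2 and p2))):
        T (p1 iff (p2 and p2)): β-rule — branch into T p1, T (p2 and p2)  //  F p1, F (p2 and p2).
          branch 1.1.1 (add T p1, T (p2 and p2)):
            T (p2 and p2): α-rule — add T p2, T p2.
            ○ open, literals {p1=1, p2=1, p4=0}.
          branch 1.1.2 (add F p1, F (p2 and p2)):
            F (p2 and p2): β-rule — branch into F p2  //  F p2.
              branch 1.1.2.1 (add F p2):
                ○ open, literals {p1=0, p2=0, p4=0}.
              branch 1.1.2.2 (add F p2):
                ○ open, literals {p1=0, p2=0, p4=0}.
      branch 1.2 (add T p4):
        × closes — contains both p4 and not p4.
  branch 2 (add T ((p3 or (not p2 or (p1 or p4))) implies p2)):
    T ((p3 or (not p2 or (p1 or p4))) implies p2): β-rule — branch into F (p3 or (not p2 or (p1 or p4)))  //  T p2.
      branch 2.1 (add F (p3 or (not p2 or (p1 or p4)))):
        F (p3 or (not p2 or (p1 or p4))): α-rule — add F p3, F (not p2 or (p1 or p4)).
        F (not p2 or (p1 or p4)): α-rule — add F not p2, F (p1 or p4).
        F (p1 or p4): α-rule — add F p1, F p4.
        ○ open, literals {p1=0, p2=1, p3=0, p4=0}.
      branch 2.2 (add T p2):
        ○ open, literals {p2=1}.
1 branch closed, 5 open.
Each open branch fixes some atoms; the unmentioned ones are free. Counting distinct full assignments: branch {p1=1, p2=1, p4=0} (p3, p5) contributes 4 new; branch {p1=0, p2=0, p4=0} (p3, p5) contributes 4 new; branch {p1=0, p2=0, p4=0} (p3, p5) contributes 0 new; branch {p1=0, p2=1, p3=0, p4=0} (p5) contributes 2 new; branch {p2=1} (p1, p3, p4, p5) contributes 10 new. Total: 20.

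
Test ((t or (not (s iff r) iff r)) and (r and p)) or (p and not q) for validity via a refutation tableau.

Assume the negation and expand:
Initial set: {F (((t or (not (s iff r) iff r)) and (r and p)) or (p and not q))}.
F (((t or (not (s iff r) iff r)) and (r and p)) or (p and not q)): α-rule — add F ((t or (not (s iff r) iff r)) and (r and p)), F (p and not q).
F ((t or (not (s iff r) iff r)) and (r and p)): β-rule — branch into F (t or (not (s iff r) iff r))  //  F (r and p).
  branch 1 (add F (t or (not (s iff r) iff r))):
    F (t or (not (s iff r) iff r)): α-rule — add F t, F (not (s iff r) iff r).
    F (p and not q): β-rule — branch into F p  //  F not q.
      branch 1.1 (add F p):
        F (not (s iff r) iff r): β-rule — branch into T not (s iff r), F r  //  F not (s iff r), T r.
          branch 1.1.1 (add T not (s iff r), F r):
            T not (s iff r): β-rule — branch into T s, F r  //  F s, T r.
              branch 1.1.1.1 (add T s, F r):
                ○ open, literals {p=F, r=F, s=T, t=F}.
              branch 1.1.1.2 (add F s, T r):
                × closes — contains both r and not r.
          branch 1.1.2 (add F not (s iff r), T r):
            F not (s iff r): β-rule — branch into T s, T r  //  F s, F r.
              branch 1.1.2.1 (add T s, T r):
                ○ open, literals {p=F, r=T, s=T, t=F}.
              branch 1.1.2.2 (add F s, F r):
                × closes — contains both r and not r.
      branch 1.2 (add F not q):
        F (not (s iff r) iff r): β-rule — branch into T not (s iff r), F r  //  F not (s iff r), T r.
          branch 1.2.1 (add T not (s iff r), F r):
            T not (s iff r): β-rule — branch into T s, F r  //  F s, T r.
              branch 1.2.1.1 (add T s, F r):
                ○ open, literals {q=T, r=F, s=T, t=F}.
              branch 1.2.1.2 (add F s, T r):
                × closes — contains both r and not r.
          branch 1.2.2 (add F not (s iff r), T r):
            F not (s iff r): β-rule — branch into T s, T r  //  F s, F r.
              branch 1.2.2.1 (add T s, T r):
                ○ open, literals {q=T, r=T, s=T, t=F}.
              branch 1.2.2.2 (add F s, F r):
                × closes — contains both r and not r.
  branch 2 (add F (r and p)):
    F (p and not q): β-rule — branch into F p  //  F not q.
      branch 2.1 (add F p):
        F (r and p): β-rule — branch into F r  //  F p.
          branch 2.1.1 (add F r):
            ○ open, literals {p=F, r=F}.
          branch 2.1.2 (add F p):
            ○ open, literals {p=F}.
      branch 2.2 (add F not q):
        F (r and p): β-rule — branch into F r  //  F p.
          branch 2.2.1 (add F r):
            ○ open, literals {q=T, r=F}.
          branch 2.2.2 (add F p):
            ○ open, literals {p=F, q=T}.
4 branches closed, 8 open.
An open branch gives a countermodel: p=F, r=F, s=T, t=F (unmentioned atoms arbitrary); under it the original formula is false.

Not valid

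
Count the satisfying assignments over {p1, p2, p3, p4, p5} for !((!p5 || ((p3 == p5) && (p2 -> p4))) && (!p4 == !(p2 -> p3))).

Initial set: {T !((!p5 || ((p3 == p5) && (p2 -> p4))) && (!p4 == !(p2 -> p3)))}.
T !((!p5 || ((p3 == p5) && (p2 -> p4))) && (!p4 == !(p2 -> p3))): β-rule — branch into F (!p5 || ((p3 == p5) && (p2 -> p4)))  //  F (!p4 == !(p2 -> p3)).
  branch 1 (add F (!p5 || ((p3 == p5) && (p2 -> p4)))):
    F (!p5 || ((p3 == p5) && (p2 -> p4))): α-rule — add F !p5, F ((p3 == p5) && (p2 -> p4)).
    F ((p3 == p5) && (p2 -> p4)): β-rule — branch into F (p3 == p5)  //  F (p2 -> p4).
      branch 1.1 (add F (p3 == p5)):
        F (p3 == p5): β-rule — branch into T p3, F p5  //  F p3, T p5.
          branch 1.1.1 (add T p3, F p5):
            × closes — contains both p5 and !p5.
          branch 1.1.2 (add F p3, T p5):
            ○ open, literals {p3=0, p5=1}.
      branch 1.2 (add F (p2 -> p4)):
        F (p2 -> p4): α-rule — add T p2, F p4.
        ○ open, literals {p2=1, p4=0, p5=1}.
  branch 2 (add F (!p4 == !(p2 -> p3))):
    F (!p4 == !(p2 -> p3)): β-rule — branch into T !p4, F !(p2 -> p3)  //  F !p4, T !(p2 -> p3).
      branch 2.1 (add T !p4, F !(p2 -> p3)):
        F !(p2 -> p3): β-rule — branch into F p2  //  T p3.
          branch 2.1.1 (add F p2):
            ○ open, literals {p2=0, p4=0}.
          branch 2.1.2 (add T p3):
            ○ open, literals {p3=1, p4=0}.
      branch 2.2 (add F !p4, T !(p2 -> p3)):
        T !(p2 -> p3): α-rule — add T p2, F p3.
        ○ open, literals {p2=1, p3=0, p4=1}.
1 branch closed, 5 open.
Each open branch fixes some atoms; the unmentioned ones are free. Counting distinct full assignments: branch {p3=0, p5=1} (p1, p2, p4) contributes 8 new; branch {p2=1, p4=0, p5=1} (p1, p3) contributes 2 new; branch {p2=0, p4=0} (p1, p3, p5) contributes 6 new; branch {p3=1, p4=0} (p1, p2, p5) contributes 2 new; branch {p2=1, p3=0, p4=1} (p1, p5) contributes 2 new. Total: 20.

20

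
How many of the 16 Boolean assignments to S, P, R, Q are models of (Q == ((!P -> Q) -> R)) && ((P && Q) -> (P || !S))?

Initial set: {((Q == ((!P -> Q) -> R)) && ((P && Q) -> (P || !S)))}.
((Q == ((!P -> Q) -> R)) && ((P && Q) -> (P || !S))): α-rule — add (Q == ((!P -> Q) -> R)), ((P && Q) -> (P || !S)).
(Q == ((!P -> Q) -> R)): β-rule — branch into Q, ((!P -> Q) -> R)  //  !Q, !((!P -> Q) -> R).
  branch 1 (add Q, ((!P -> Q) -> R)):
    ((P && Q) -> (P || !S)): β-rule — branch into !(P && Q)  //  (P || !S).
      branch 1.1 (add !(P && Q)):
        ((!P -> Q) -> R): β-rule — branch into !(!P -> Q)  //  R.
          branch 1.1.1 (add !(!P -> Q)):
            !(!P -> Q): α-rule — add !P, !Q.
            × closes — contains both Q and !Q.
          branch 1.1.2 (add R):
            !(P && Q): β-rule — branch into !P  //  !Q.
              branch 1.1.2.1 (add !P):
                ○ open, literals {P=false, Q=true, R=true}.
              branch 1.1.2.2 (add !Q):
                × closes — contains both Q and !Q.
      branch 1.2 (add (P || !S)):
        ((!P -> Q) -> R): β-rule — branch into !(!P -> Q)  //  R.
          branch 1.2.1 (add !(!P -> Q)):
            !(!P -> Q): α-rule — add !P, !Q.
            × closes — contains both Q and !Q.
          branch 1.2.2 (add R):
            (P || !S): β-rule — branch into P  //  !S.
              branch 1.2.2.1 (add P):
                ○ open, literals {P=true, Q=true, R=true}.
              branch 1.2.2.2 (add !S):
                ○ open, literals {Q=true, R=true, S=false}.
  branch 2 (add !Q, !((!P -> Q) -> R)):
    !((!P -> Q) -> R): α-rule — add (!P -> Q), !R.
    ((P && Q) -> (P || !S)): β-rule — branch into !(P && Q)  //  (P || !S).
      branch 2.1 (add !(P && Q)):
        (!P -> Q): β-rule — branch into !!P  //  Q.
          branch 2.1.1 (add !!P):
            !(P && Q): β-rule — branch into !P  //  !Q.
              branch 2.1.1.1 (add !P):
                × closes — contains both P and !P.
              branch 2.1.1.2 (add !Q):
                ○ open, literals {P=true, Q=false, R=false}.
          branch 2.1.2 (add Q):
            × closes — contains both Q and !Q.
      branch 2.2 (add (P || !S)):
        (!P -> Q): β-rule — branch into !!P  //  Q.
          branch 2.2.1 (add !!P):
            (P || !S): β-rule — branch into P  //  !S.
              branch 2.2.1.1 (add P):
                ○ open, literals {P=true, Q=false, R=false}.
              branch 2.2.1.2 (add !S):
                ○ open, literals {P=true, Q=false, R=false, S=false}.
          branch 2.2.2 (add Q):
            × closes — contains both Q and !Q.
6 branches closed, 6 open.
Each open branch fixes some atoms; the unmentioned ones are free. Counting distinct full assignments: branch {P=false, Q=true, R=true} (S) contributes 2 new; branch {P=true, Q=true, R=true} (S) contributes 2 new; branch {Q=true, R=true, S=false} (P) contributes 0 new; branch {P=true, Q=false, R=false} (S) contributes 2 new; branch {P=true, Q=false, R=false} (S) contributes 0 new; branch {P=true, Q=false, R=false, S=false} (none free) contributes 0 new. Total: 6.

6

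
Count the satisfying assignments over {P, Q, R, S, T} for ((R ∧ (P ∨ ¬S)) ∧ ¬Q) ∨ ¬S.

18

Initial set: {(((R ∧ (P ∨ ¬S)) ∧ ¬Q) ∨ ¬S)}.
(((R ∧ (P ∨ ¬S)) ∧ ¬Q) ∨ ¬S): β-rule — branch into ((R ∧ (P ∨ ¬S)) ∧ ¬Q)  //  ¬S.
  branch 1 (add ((R ∧ (P ∨ ¬S)) ∧ ¬Q)):
    ((R ∧ (P ∨ ¬S)) ∧ ¬Q): α-rule — add (R ∧ (P ∨ ¬S)), ¬Q.
    (R ∧ (P ∨ ¬S)): α-rule — add R, (P ∨ ¬S).
    (P ∨ ¬S): β-rule — branch into P  //  ¬S.
      branch 1.1 (add P):
        ○ open, literals {P=1, Q=0, R=1}.
      branch 1.2 (add ¬S):
        ○ open, literals {Q=0, R=1, S=0}.
  branch 2 (add ¬S):
    ○ open, literals {S=0}.
0 branches closed, 3 open.
Each open branch fixes some atoms; the unmentioned ones are free. Counting distinct full assignments: branch {P=1, Q=0, R=1} (S, T) contributes 4 new; branch {Q=0, R=1, S=0} (P, T) contributes 2 new; branch {S=0} (P, Q, R, T) contributes 12 new. Total: 18.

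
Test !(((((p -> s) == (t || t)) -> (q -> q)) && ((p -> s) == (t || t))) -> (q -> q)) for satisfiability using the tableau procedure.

Unsatisfiable

Initial set: {!(((((p -> s) == (t || t)) -> (q -> q)) && ((p -> s) == (t || t))) -> (q -> q))}.
!(((((p -> s) == (t || t)) -> (q -> q)) && ((p -> s) == (t || t))) -> (q -> q)): α-rule — add ((((p -> s) == (t || t)) -> (q -> q)) && ((p -> s) == (t || t))), !(q -> q).
((((p -> s) == (t || t)) -> (q -> q)) && ((p -> s) == (t || t))): α-rule — add (((p -> s) == (t || t)) -> (q -> q)), ((p -> s) == (t || t)).
!(q -> q): α-rule — add q, !q.
× closes — contains both q and !q.
All 1 branch closes.
Every branch closed; the formula is unsatisfiable.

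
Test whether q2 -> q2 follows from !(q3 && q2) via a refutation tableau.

Initial set: {T !(q3 && q2); F (q2 -> q2)}.
F (q2 -> q2): α-rule — add T q2, F q2.
× closes — contains both q2 and !q2.
All 1 branch closes.
Every branch closed, so the premises entail the conclusion.

Yes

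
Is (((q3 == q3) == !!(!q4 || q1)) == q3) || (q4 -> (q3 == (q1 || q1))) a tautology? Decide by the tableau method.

Not valid

Assume the negation and expand:
Initial set: {!((((q3 == q3) == !!(!q4 || q1)) == q3) || (q4 -> (q3 == (q1 || q1))))}.
!((((q3 == q3) == !!(!q4 || q1)) == q3) || (q4 -> (q3 == (q1 || q1)))): α-rule — add !(((q3 == q3) == !!(!q4 || q1)) == q3), !(q4 -> (q3 == (q1 || q1))).
!(q4 -> (q3 == (q1 || q1))): α-rule — add q4, !(q3 == (q1 || q1)).
!(((q3 == q3) == !!(!q4 || q1)) == q3): β-rule — branch into ((q3 == q3) == !!(!q4 || q1)), !q3  //  !((q3 == q3) == !!(!q4 || q1)), q3.
  branch 1 (add ((q3 == q3) == !!(!q4 || q1)), !q3):
    !(q3 == (q1 || q1)): β-rule — branch into q3, !(q1 || q1)  //  !q3, (q1 || q1).
      branch 1.1 (add q3, !(q1 || q1)):
        × closes — contains both q3 and !q3.
      branch 1.2 (add !q3, (q1 || q1)):
        ((q3 == q3) == !!(!q4 || q1)): β-rule — branch into (q3 == q3), !!(!q4 || q1)  //  !(q3 == q3), !!!(!q4 || q1).
          branch 1.2.1 (add (q3 == q3), !!(!q4 || q1)):
            !!(!q4 || q1): drop double negation, giving (!q4 || q1).
            (q1 || q1): β-rule — branch into q1  //  q1.
              branch 1.2.1.1 (add q1):
                (q3 == q3): β-rule — branch into q3, q3  //  !q3, !q3.
                  branch 1.2.1.1.1 (add q3, q3):
                    × closes — contains both q3 and !q3.
                  branch 1.2.1.1.2 (add !q3, !q3):
                    (!q4 || q1): β-rule — branch into !q4  //  q1.
                      branch 1.2.1.1.2.1 (add !q4):
                        × closes — contains both q4 and !q4.
                      branch 1.2.1.1.2.2 (add q1):
                        ○ open, literals {q1=T, q3=F, q4=T}.
              branch 1.2.1.2 (add q1):
                (q3 == q3): β-rule — branch into q3, q3  //  !q3, !q3.
                  branch 1.2.1.2.1 (add q3, q3):
                    × closes — contains both q3 and !q3.
                  branch 1.2.1.2.2 (add !q3, !q3):
                    (!q4 || q1): β-rule — branch into !q4  //  q1.
                      branch 1.2.1.2.2.1 (add !q4):
                        × closes — contains both q4 and !q4.
                      branch 1.2.1.2.2.2 (add q1):
                        ○ open, literals {q1=T, q3=F, q4=T}.
          branch 1.2.2 (add !(q3 == q3), !!!(!q4 || q1)):
            !!!(!q4 || q1): drop double negation, giving !(!q4 || q1).
            !(!q4 || q1): α-rule — add !!q4, !q1.
            (q1 || q1): β-rule — branch into q1  //  q1.
              branch 1.2.2.1 (add q1):
                × closes — contains both q1 and !q1.
              branch 1.2.2.2 (add q1):
                × closes — contains both q1 and !q1.
  branch 2 (add !((q3 == q3) == !!(!q4 || q1)), q3):
    !(q3 == (q1 || q1)): β-rule — branch into q3, !(q1 || q1)  //  !q3, (q1 || q1).
      branch 2.1 (add q3, !(q1 || q1)):
        !(q1 || q1): α-rule — add !q1, !q1.
        !((q3 == q3) == !!(!q4 || q1)): β-rule — branch into (q3 == q3), !!!(!q4 || q1)  //  !(q3 == q3), !!(!q4 || q1).
          branch 2.1.1 (add (q3 == q3), !!!(!q4 || q1)):
            !!!(!q4 || q1): drop double negation, giving !(!q4 || q1).
            !(!q4 || q1): α-rule — add !!q4, !q1.
            (q3 == q3): β-rule — branch into q3, q3  //  !q3, !q3.
              branch 2.1.1.1 (add q3, q3):
                ○ open, literals {q1=F, q3=T, q4=T}.
              branch 2.1.1.2 (add !q3, !q3):
                × closes — contains both q3 and !q3.
          branch 2.1.2 (add !(q3 == q3), !!(!q4 || q1)):
            !!(!q4 || q1): drop double negation, giving (!q4 || q1).
            !(q3 == q3): β-rule — branch into q3, !q3  //  !q3, q3.
              branch 2.1.2.1 (add q3, !q3):
                × closes — contains both q3 and !q3.
              branch 2.1.2.2 (add !q3, q3):
                × closes — contains both q3 and !q3.
      branch 2.2 (add !q3, (q1 || q1)):
        × closes — contains both q3 and !q3.
11 branches closed, 3 open.
An open branch gives a countermodel: q1=T, q3=F, q4=T (unmentioned atoms arbitrary); under it the original formula is false.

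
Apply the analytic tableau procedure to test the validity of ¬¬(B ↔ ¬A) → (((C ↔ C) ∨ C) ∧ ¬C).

Assume the negation and expand:
Initial set: {¬(¬¬(B ↔ ¬A) → (((C ↔ C) ∨ C) ∧ ¬C))}.
¬(¬¬(B ↔ ¬A) → (((C ↔ C) ∨ C) ∧ ¬C)): α-rule — add ¬¬(B ↔ ¬A), ¬(((C ↔ C) ∨ C) ∧ ¬C).
¬¬(B ↔ ¬A): drop double negation, giving (B ↔ ¬A).
¬(((C ↔ C) ∨ C) ∧ ¬C): β-rule — branch into ¬((C ↔ C) ∨ C)  //  ¬¬C.
  branch 1 (add ¬((C ↔ C) ∨ C)):
    ¬((C ↔ C) ∨ C): α-rule — add ¬(C ↔ C), ¬C.
    (B ↔ ¬A): β-rule — branch into B, ¬A  //  ¬B, ¬¬A.
      branch 1.1 (add B, ¬A):
        ¬(C ↔ C): β-rule — branch into C, ¬C  //  ¬C, C.
          branch 1.1.1 (add C, ¬C):
            × closes — contains both C and ¬C.
          branch 1.1.2 (add ¬C, C):
            × closes — contains both C and ¬C.
      branch 1.2 (add ¬B, ¬¬A):
        ¬(C ↔ C): β-rule — branch into C, ¬C  //  ¬C, C.
          branch 1.2.1 (add C, ¬C):
            × closes — contains both C and ¬C.
          branch 1.2.2 (add ¬C, C):
            × closes — contains both C and ¬C.
  branch 2 (add ¬¬C):
    (B ↔ ¬A): β-rule — branch into B, ¬A  //  ¬B, ¬¬A.
      branch 2.1 (add B, ¬A):
        ○ open, literals {A=F, B=T, C=T}.
      branch 2.2 (add ¬B, ¬¬A):
        ○ open, literals {A=T, B=F, C=T}.
4 branches closed, 2 open.
An open branch gives a countermodel: A=F, B=T, C=T (unmentioned atoms arbitrary); under it the original formula is false.

Not valid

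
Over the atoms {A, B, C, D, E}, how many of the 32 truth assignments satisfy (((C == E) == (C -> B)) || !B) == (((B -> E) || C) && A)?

Initial set: {((((C == E) == (C -> B)) || !B) == (((B -> E) || C) && A))}.
((((C == E) == (C -> B)) || !B) == (((B -> E) || C) && A)): β-rule — branch into (((C == E) == (C -> B)) || !B), (((B -> E) || C) && A)  //  !(((C == E) == (C -> B)) || !B), !(((B -> E) || C) && A).
  branch 1 (add (((C == E) == (C -> B)) || !B), (((B -> E) || C) && A)):
    (((B -> E) || C) && A): α-rule — add ((B -> E) || C), A.
    (((C == E) == (C -> B)) || !B): β-rule — branch into ((C == E) == (C -> B))  //  !B.
      branch 1.1 (add ((C == E) == (C -> B))):
        ((B -> E) || C): β-rule — branch into (B -> E)  //  C.
          branch 1.1.1 (add (B -> E)):
            ((C == E) == (C -> B)): β-rule — branch into (C == E), (C -> B)  //  !(C == E), !(C -> B).
              branch 1.1.1.1 (add (C == E), (C -> B)):
                (B -> E): β-rule — branch into !B  //  E.
                  branch 1.1.1.1.1 (add !B):
                    (C == E): β-rule — branch into C, E  //  !C, !E.
                      branch 1.1.1.1.1.1 (add C, E):
                        (C -> B): β-rule — branch into !C  //  B.
                          branch 1.1.1.1.1.1.1 (add !C):
                            × closes — contains both C and !C.
                          branch 1.1.1.1.1.1.2 (add B):
                            × closes — contains both B and !B.
                      branch 1.1.1.1.1.2 (add !C, !E):
                        (C -> B): β-rule — branch into !C  //  B.
                          branch 1.1.1.1.1.2.1 (add !C):
                            ○ open, literals {A=T, B=F, C=F, E=F}.
                          branch 1.1.1.1.1.2.2 (add B):
                            × closes — contains both B and !B.
                  branch 1.1.1.1.2 (add E):
                    (C == E): β-rule — branch into C, E  //  !C, !E.
                      branch 1.1.1.1.2.1 (add C, E):
                        (C -> B): β-rule — branch into !C  //  B.
                          branch 1.1.1.1.2.1.1 (add !C):
                            × closes — contains both C and !C.
                          branch 1.1.1.1.2.1.2 (add B):
                            ○ open, literals {A=T, B=T, C=T, E=T}.
                      branch 1.1.1.1.2.2 (add !C, !E):
                        × closes — contains both E and !E.
              branch 1.1.1.2 (add !(C == E), !(C -> B)):
                !(C -> B): α-rule — add C, !B.
                (B -> E): β-rule — branch into !B  //  E.
                  branch 1.1.1.2.1 (add !B):
                    !(C == E): β-rule — branch into C, !E  //  !C, E.
                      branch 1.1.1.2.1.1 (add C, !E):
                        ○ open, literals {A=T, B=F, C=T, E=F}.
                      branch 1.1.1.2.1.2 (add !C, E):
                        × closes — contains both C and !C.
                  branch 1.1.1.2.2 (add E):
                    !(C == E): β-rule — branch into C, !E  //  !C, E.
                      branch 1.1.1.2.2.1 (add C, !E):
                        × closes — contains both E and !E.
                      branch 1.1.1.2.2.2 (add !C, E):
                        × closes — contains both C and !C.
          branch 1.1.2 (add C):
            ((C == E) == (C -> B)): β-rule — branch into (C == E), (C -> B)  //  !(C == E), !(C -> B).
              branch 1.1.2.1 (add (C == E), (C -> B)):
                (C == E): β-rule — branch into C, E  //  !C, !E.
                  branch 1.1.2.1.1 (add C, E):
                    (C -> B): β-rule — branch into !C  //  B.
                      branch 1.1.2.1.1.1 (add !C):
                        × closes — contains both C and !C.
                      branch 1.1.2.1.1.2 (add B):
                        ○ open, literals {A=T, B=T, C=T, E=T}.
                  branch 1.1.2.1.2 (add !C, !E):
                    × closes — contains both C and !C.
              branch 1.1.2.2 (add !(C == E), !(C -> B)):
                !(C -> B): α-rule — add C, !B.
                !(C == E): β-rule — branch into C, !E  //  !C, E.
                  branch 1.1.2.2.1 (add C, !E):
                    ○ open, literals {A=T, B=F, C=T, E=F}.
                  branch 1.1.2.2.2 (add !C, E):
                    × closes — contains both C and !C.
      branch 1.2 (add !B):
        ((B -> E) || C): β-rule — branch into (B -> E)  //  C.
          branch 1.2.1 (add (B -> E)):
            (B -> E): β-rule — branch into !B  //  E.
              branch 1.2.1.1 (add !B):
                ○ open, literals {A=T, B=F}.
              branch 1.2.1.2 (add E):
                ○ open, literals {A=T, B=F, E=T}.
          branch 1.2.2 (add C):
            ○ open, literals {A=T, B=F, C=T}.
  branch 2 (add !(((C == E) == (C -> B)) || !B), !(((B -> E) || C) && A)):
    !(((C == E) == (C -> B)) || !B): α-rule — add !((C == E) == (C -> B)), !!B.
    !(((B -> E) || C) && A): β-rule — branch into !((B -> E) || C)  //  !A.
      branch 2.1 (add !((B -> E) || C)):
        !((B -> E) || C): α-rule — add !(B -> E), !C.
        !(B -> E): α-rule — add B, !E.
        !((C == E) == (C -> B)): β-rule — branch into (C == E), !(C -> B)  //  !(C == E), (C -> B).
          branch 2.1.1 (add (C == E), !(C -> B)):
            !(C -> B): α-rule — add C, !B.
            × closes — contains both C and !C.
          branch 2.1.2 (add !(C == E), (C -> B)):
            !(C == E): β-rule — branch into C, !E  //  !C, E.
              branch 2.1.2.1 (add C, !E):
                × closes — contains both C and !C.
              branch 2.1.2.2 (add !C, E):
                × closes — contains both E and !E.
      branch 2.2 (add !A):
        !((C == E) == (C -> B)): β-rule — branch into (C == E), !(C -> B)  //  !(C == E), (C -> B).
          branch 2.2.1 (add (C == E), !(C -> B)):
            !(C -> B): α-rule — add C, !B.
            × closes — contains both B and !B.
          branch 2.2.2 (add !(C == E), (C -> B)):
            !(C == E): β-rule — branch into C, !E  //  !C, E.
              branch 2.2.2.1 (add C, !E):
                (C -> B): β-rule — branch into !C  //  B.
                  branch 2.2.2.1.1 (add !C):
                    × closes — contains both C and !C.
                  branch 2.2.2.1.2 (add B):
                    ○ open, literals {A=F, B=T, C=T, E=F}.
              branch 2.2.2.2 (add !C, E):
                (C -> B): β-rule — branch into !C  //  B.
                  branch 2.2.2.2.1 (add !C):
                    ○ open, literals {A=F, B=T, C=F, E=T}.
                  branch 2.2.2.2.2 (add B):
                    ○ open, literals {A=F, B=T, C=F, E=T}.
16 branches closed, 11 open.
Each open branch fixes some atoms; the unmentioned ones are free. Counting distinct full assignments: branch {A=T, B=F, C=F, E=F} (D) contributes 2 new; branch {A=T, B=T, C=T, E=T} (D) contributes 2 new; branch {A=T, B=F, C=T, E=F} (D) contributes 2 new; branch {A=T, B=T, C=T, E=T} (D) contributes 0 new; branch {A=T, B=F, C=T, E=F} (D) contributes 0 new; branch {A=T, B=F} (C, D, E) contributes 4 new; branch {A=T, B=F, E=T} (C, D) contributes 0 new; branch {A=T, B=F, C=T} (D, E) contributes 0 new; branch {A=F, B=T, C=T, E=F} (D) contributes 2 new; branch {A=F, B=T, C=F, E=T} (D) contributes 2 new; branch {A=F, B=T, C=F, E=T} (D) contributes 0 new. Total: 14.

14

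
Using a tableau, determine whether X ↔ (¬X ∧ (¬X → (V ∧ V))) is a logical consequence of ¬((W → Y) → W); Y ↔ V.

Initial set: {¬((W → Y) → W); (Y ↔ V); ¬(X ↔ (¬X ∧ (¬X → (V ∧ V))))}.
¬((W → Y) → W): α-rule — add (W → Y), ¬W.
(Y ↔ V): β-rule — branch into Y, V  //  ¬Y, ¬V.
  branch 1 (add Y, V):
    ¬(X ↔ (¬X ∧ (¬X → (V ∧ V)))): β-rule — branch into X, ¬(¬X ∧ (¬X → (V ∧ V)))  //  ¬X, (¬X ∧ (¬X → (V ∧ V))).
      branch 1.1 (add X, ¬(¬X ∧ (¬X → (V ∧ V)))):
        (W → Y): β-rule — branch into ¬W  //  Y.
          branch 1.1.1 (add ¬W):
            ¬(¬X ∧ (¬X → (V ∧ V))): β-rule — branch into ¬¬X  //  ¬(¬X → (V ∧ V)).
              branch 1.1.1.1 (add ¬¬X):
                ○ open, literals {V=1, W=0, X=1, Y=1}.
              branch 1.1.1.2 (add ¬(¬X → (V ∧ V))):
                ¬(¬X → (V ∧ V)): α-rule — add ¬X, ¬(V ∧ V).
                × closes — contains both X and ¬X.
          branch 1.1.2 (add Y):
            ¬(¬X ∧ (¬X → (V ∧ V))): β-rule — branch into ¬¬X  //  ¬(¬X → (V ∧ V)).
              branch 1.1.2.1 (add ¬¬X):
                ○ open, literals {V=1, W=0, X=1, Y=1}.
              branch 1.1.2.2 (add ¬(¬X → (V ∧ V))):
                ¬(¬X → (V ∧ V)): α-rule — add ¬X, ¬(V ∧ V).
                × closes — contains both X and ¬X.
      branch 1.2 (add ¬X, (¬X ∧ (¬X → (V ∧ V)))):
        (¬X ∧ (¬X → (V ∧ V))): α-rule — add ¬X, (¬X → (V ∧ V)).
        (W → Y): β-rule — branch into ¬W  //  Y.
          branch 1.2.1 (add ¬W):
            (¬X → (V ∧ V)): β-rule — branch into ¬¬X  //  (V ∧ V).
              branch 1.2.1.1 (add ¬¬X):
                × closes — contains both X and ¬X.
              branch 1.2.1.2 (add (V ∧ V)):
                (V ∧ V): α-rule — add V, V.
                ○ open, literals {V=1, W=0, X=0, Y=1}.
          branch 1.2.2 (add Y):
            (¬X → (V ∧ V)): β-rule — branch into ¬¬X  //  (V ∧ V).
              branch 1.2.2.1 (add ¬¬X):
                × closes — contains both X and ¬X.
              branch 1.2.2.2 (add (V ∧ V)):
                (V ∧ V): α-rule — add V, V.
                ○ open, literals {V=1, W=0, X=0, Y=1}.
  branch 2 (add ¬Y, ¬V):
    ¬(X ↔ (¬X ∧ (¬X → (V ∧ V)))): β-rule — branch into X, ¬(¬X ∧ (¬X → (V ∧ V)))  //  ¬X, (¬X ∧ (¬X → (V ∧ V))).
      branch 2.1 (add X, ¬(¬X ∧ (¬X → (V ∧ V)))):
        (W → Y): β-rule — branch into ¬W  //  Y.
          branch 2.1.1 (add ¬W):
            ¬(¬X ∧ (¬X → (V ∧ V))): β-rule — branch into ¬¬X  //  ¬(¬X → (V ∧ V)).
              branch 2.1.1.1 (add ¬¬X):
                ○ open, literals {V=0, W=0, X=1, Y=0}.
              branch 2.1.1.2 (add ¬(¬X → (V ∧ V))):
                ¬(¬X → (V ∧ V)): α-rule — add ¬X, ¬(V ∧ V).
                × closes — contains both X and ¬X.
          branch 2.1.2 (add Y):
            × closes — contains both Y and ¬Y.
      branch 2.2 (add ¬X, (¬X ∧ (¬X → (V ∧ V)))):
        (¬X ∧ (¬X → (V ∧ V))): α-rule — add ¬X, (¬X → (V ∧ V)).
        (W → Y): β-rule — branch into ¬W  //  Y.
          branch 2.2.1 (add ¬W):
            (¬X → (V ∧ V)): β-rule — branch into ¬¬X  //  (V ∧ V).
              branch 2.2.1.1 (add ¬¬X):
                × closes — contains both X and ¬X.
              branch 2.2.1.2 (add (V ∧ V)):
                (V ∧ V): α-rule — add V, V.
                × closes — contains both V and ¬V.
          branch 2.2.2 (add Y):
            × closes — contains both Y and ¬Y.
9 branches closed, 5 open.
An open branch gives a countermodel: V=1, W=0, X=1, Y=1 (unmentioned atoms arbitrary); the premises hold there but the conclusion fails.

No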